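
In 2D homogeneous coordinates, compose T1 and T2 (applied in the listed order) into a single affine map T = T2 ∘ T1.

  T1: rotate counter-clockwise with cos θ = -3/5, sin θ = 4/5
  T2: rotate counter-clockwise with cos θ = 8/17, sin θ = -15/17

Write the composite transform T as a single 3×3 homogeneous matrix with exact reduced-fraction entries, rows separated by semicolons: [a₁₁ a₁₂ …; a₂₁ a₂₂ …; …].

T1 = [-3/5 -4/5 0; 4/5 -3/5 0; 0 0 1]
T2·T1 = [36/85 -77/85 0; 77/85 36/85 0; 0 0 1]

T = [36/85 -77/85 0; 77/85 36/85 0; 0 0 1]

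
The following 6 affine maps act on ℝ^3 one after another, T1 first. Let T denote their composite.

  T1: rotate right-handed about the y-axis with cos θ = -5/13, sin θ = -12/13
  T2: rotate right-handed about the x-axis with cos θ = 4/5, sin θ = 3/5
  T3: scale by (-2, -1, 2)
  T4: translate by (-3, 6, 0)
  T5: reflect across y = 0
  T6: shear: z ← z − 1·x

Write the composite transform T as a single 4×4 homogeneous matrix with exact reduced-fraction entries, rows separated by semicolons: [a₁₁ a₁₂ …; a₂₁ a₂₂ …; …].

T = [10/13 0 24/13 -3; -36/65 4/5 3/13 -6; 46/65 6/5 -32/13 3; 0 0 0 1]

T1 = [-5/13 0 -12/13 0; 0 1 0 0; 12/13 0 -5/13 0; 0 0 0 1]
T2·T1 = [-5/13 0 -12/13 0; -36/65 4/5 3/13 0; 48/65 3/5 -4/13 0; 0 0 0 1]
T3·…·T1 = [10/13 0 24/13 0; 36/65 -4/5 -3/13 0; 96/65 6/5 -8/13 0; 0 0 0 1]
T4·…·T1 = [10/13 0 24/13 -3; 36/65 -4/5 -3/13 6; 96/65 6/5 -8/13 0; 0 0 0 1]
T5·…·T1 = [10/13 0 24/13 -3; -36/65 4/5 3/13 -6; 96/65 6/5 -8/13 0; 0 0 0 1]
T6·…·T1 = [10/13 0 24/13 -3; -36/65 4/5 3/13 -6; 46/65 6/5 -32/13 3; 0 0 0 1]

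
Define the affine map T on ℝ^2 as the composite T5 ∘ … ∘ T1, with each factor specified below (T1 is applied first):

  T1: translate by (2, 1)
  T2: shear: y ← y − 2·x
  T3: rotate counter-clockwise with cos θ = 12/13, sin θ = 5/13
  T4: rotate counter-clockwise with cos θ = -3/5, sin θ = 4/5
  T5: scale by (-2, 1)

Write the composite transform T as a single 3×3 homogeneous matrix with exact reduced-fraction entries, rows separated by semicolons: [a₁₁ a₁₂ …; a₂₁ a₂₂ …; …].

T1 = [1 0 2; 0 1 1; 0 0 1]
T2·T1 = [1 0 2; -2 1 -3; 0 0 1]
T3·…·T1 = [22/13 -5/13 3; -19/13 12/13 -2; 0 0 1]
T4·…·T1 = [2/13 -33/65 -1/5; 29/13 -56/65 18/5; 0 0 1]
T5·…·T1 = [-4/13 66/65 2/5; 29/13 -56/65 18/5; 0 0 1]

T = [-4/13 66/65 2/5; 29/13 -56/65 18/5; 0 0 1]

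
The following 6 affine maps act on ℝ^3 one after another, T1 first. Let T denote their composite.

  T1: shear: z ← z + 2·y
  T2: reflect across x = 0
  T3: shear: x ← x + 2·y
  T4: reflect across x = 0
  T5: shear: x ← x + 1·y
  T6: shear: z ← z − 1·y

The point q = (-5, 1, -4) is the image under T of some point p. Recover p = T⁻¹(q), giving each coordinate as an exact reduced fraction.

p = (-4, 1, -5)

T1 = [1 0 0 0; 0 1 0 0; 0 2 1 0; 0 0 0 1]
T2·T1 = [-1 0 0 0; 0 1 0 0; 0 2 1 0; 0 0 0 1]
T3·…·T1 = [-1 2 0 0; 0 1 0 0; 0 2 1 0; 0 0 0 1]
T4·…·T1 = [1 -2 0 0; 0 1 0 0; 0 2 1 0; 0 0 0 1]
T5·…·T1 = [1 -1 0 0; 0 1 0 0; 0 2 1 0; 0 0 0 1]
T6·…·T1 = [1 -1 0 0; 0 1 0 0; 0 1 1 0; 0 0 0 1]
det M = 1; M⁻¹ = [1 1 0 0; 0 1 0 0; 0 -1 1 0; 0 0 0 1]
M⁻¹ · (-5, 1, -4)ᵀ = (-4, 1, -5)ᵀ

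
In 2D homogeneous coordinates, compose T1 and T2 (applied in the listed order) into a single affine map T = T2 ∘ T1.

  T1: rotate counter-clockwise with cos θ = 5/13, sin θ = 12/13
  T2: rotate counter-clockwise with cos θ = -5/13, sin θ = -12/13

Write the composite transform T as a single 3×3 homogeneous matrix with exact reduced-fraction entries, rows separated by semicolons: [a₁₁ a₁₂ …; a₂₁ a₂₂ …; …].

T = [119/169 120/169 0; -120/169 119/169 0; 0 0 1]

T1 = [5/13 -12/13 0; 12/13 5/13 0; 0 0 1]
T2·T1 = [119/169 120/169 0; -120/169 119/169 0; 0 0 1]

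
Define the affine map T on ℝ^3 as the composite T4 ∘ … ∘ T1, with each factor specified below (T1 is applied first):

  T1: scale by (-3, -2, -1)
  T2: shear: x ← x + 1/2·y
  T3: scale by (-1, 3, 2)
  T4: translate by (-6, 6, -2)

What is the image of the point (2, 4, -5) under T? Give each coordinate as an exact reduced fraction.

T1 scale by (-3, -2, -1): (2, 4, -5) → (-6, -8, 5)
T2 shear: x ← x + 1/2·y: (-6, -8, 5) → (-10, -8, 5)
T3 scale by (-1, 3, 2): (-10, -8, 5) → (10, -24, 10)
T4 translate by (-6, 6, -2): (10, -24, 10) → (4, -18, 8)

T(p) = (4, -18, 8)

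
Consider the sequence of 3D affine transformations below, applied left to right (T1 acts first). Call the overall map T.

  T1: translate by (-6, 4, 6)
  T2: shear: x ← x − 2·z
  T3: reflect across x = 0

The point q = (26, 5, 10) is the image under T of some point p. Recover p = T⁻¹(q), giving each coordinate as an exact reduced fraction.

p = (0, 1, 4)

T1 = [1 0 0 -6; 0 1 0 4; 0 0 1 6; 0 0 0 1]
T2·T1 = [1 0 -2 -18; 0 1 0 4; 0 0 1 6; 0 0 0 1]
T3·…·T1 = [-1 0 2 18; 0 1 0 4; 0 0 1 6; 0 0 0 1]
det M = -1; M⁻¹ = [-1 0 2 6; 0 1 0 -4; 0 0 1 -6; 0 0 0 1]
M⁻¹ · (26, 5, 10)ᵀ = (0, 1, 4)ᵀ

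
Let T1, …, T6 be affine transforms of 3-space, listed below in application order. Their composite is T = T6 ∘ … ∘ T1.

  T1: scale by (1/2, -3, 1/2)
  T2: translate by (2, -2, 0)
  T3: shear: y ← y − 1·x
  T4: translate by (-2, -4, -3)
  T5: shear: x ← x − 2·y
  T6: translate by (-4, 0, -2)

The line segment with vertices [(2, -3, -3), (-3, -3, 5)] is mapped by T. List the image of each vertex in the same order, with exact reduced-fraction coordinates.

image vertices: (-3, 0, -13/2), (-21/2, 5/2, -5/2)

T1 scale by (1/2, -3, 1/2): (2, -3, -3) → (1, 9, -3/2); (-3, -3, 5) → (-3/2, 9, 5/2)
T2 translate by (2, -2, 0): (1, 9, -3/2) → (3, 7, -3/2); (-3/2, 9, 5/2) → (1/2, 7, 5/2)
T3 shear: y ← y − 1·x: (3, 7, -3/2) → (3, 4, -3/2); (1/2, 7, 5/2) → (1/2, 13/2, 5/2)
T4 translate by (-2, -4, -3): (3, 4, -3/2) → (1, 0, -9/2); (1/2, 13/2, 5/2) → (-3/2, 5/2, -1/2)
T5 shear: x ← x − 2·y: (1, 0, -9/2) → (1, 0, -9/2); (-3/2, 5/2, -1/2) → (-13/2, 5/2, -1/2)
T6 translate by (-4, 0, -2): (1, 0, -9/2) → (-3, 0, -13/2); (-13/2, 5/2, -1/2) → (-21/2, 5/2, -5/2)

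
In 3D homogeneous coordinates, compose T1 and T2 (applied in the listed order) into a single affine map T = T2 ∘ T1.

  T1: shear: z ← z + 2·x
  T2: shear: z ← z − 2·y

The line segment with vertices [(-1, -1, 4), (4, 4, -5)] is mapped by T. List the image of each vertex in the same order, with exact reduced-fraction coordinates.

image vertices: (-1, -1, 4), (4, 4, -5)

T1 shear: z ← z + 2·x: (-1, -1, 4) → (-1, -1, 2); (4, 4, -5) → (4, 4, 3)
T2 shear: z ← z − 2·y: (-1, -1, 2) → (-1, -1, 4); (4, 4, 3) → (4, 4, -5)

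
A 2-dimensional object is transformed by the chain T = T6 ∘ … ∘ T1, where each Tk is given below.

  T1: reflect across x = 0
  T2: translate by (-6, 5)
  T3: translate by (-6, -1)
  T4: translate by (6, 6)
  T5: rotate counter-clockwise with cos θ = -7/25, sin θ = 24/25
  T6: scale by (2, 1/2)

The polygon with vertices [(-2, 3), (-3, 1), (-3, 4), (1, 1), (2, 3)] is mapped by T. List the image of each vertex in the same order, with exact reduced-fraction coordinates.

T1 reflect across x = 0: (-2, 3) → (2, 3); (-3, 1) → (3, 1); (-3, 4) → (3, 4); (1, 1) → (-1, 1); (2, 3) → (-2, 3)
T2 translate by (-6, 5): (2, 3) → (-4, 8); (3, 1) → (-3, 6); (3, 4) → (-3, 9); (-1, 1) → (-7, 6); (-2, 3) → (-8, 8)
T3 translate by (-6, -1): (-4, 8) → (-10, 7); (-3, 6) → (-9, 5); (-3, 9) → (-9, 8); (-7, 6) → (-13, 5); (-8, 8) → (-14, 7)
T4 translate by (6, 6): (-10, 7) → (-4, 13); (-9, 5) → (-3, 11); (-9, 8) → (-3, 14); (-13, 5) → (-7, 11); (-14, 7) → (-8, 13)
T5 rotate counter-clockwise with cos θ = -7/25, sin θ = 24/25: (-4, 13) → (-284/25, -187/25); (-3, 11) → (-243/25, -149/25); (-3, 14) → (-63/5, -34/5); (-7, 11) → (-43/5, -49/5); (-8, 13) → (-256/25, -283/25)
T6 scale by (2, 1/2): (-284/25, -187/25) → (-568/25, -187/50); (-243/25, -149/25) → (-486/25, -149/50); (-63/5, -34/5) → (-126/5, -17/5); (-43/5, -49/5) → (-86/5, -49/10); (-256/25, -283/25) → (-512/25, -283/50)

image vertices: (-568/25, -187/50), (-486/25, -149/50), (-126/5, -17/5), (-86/5, -49/10), (-512/25, -283/50)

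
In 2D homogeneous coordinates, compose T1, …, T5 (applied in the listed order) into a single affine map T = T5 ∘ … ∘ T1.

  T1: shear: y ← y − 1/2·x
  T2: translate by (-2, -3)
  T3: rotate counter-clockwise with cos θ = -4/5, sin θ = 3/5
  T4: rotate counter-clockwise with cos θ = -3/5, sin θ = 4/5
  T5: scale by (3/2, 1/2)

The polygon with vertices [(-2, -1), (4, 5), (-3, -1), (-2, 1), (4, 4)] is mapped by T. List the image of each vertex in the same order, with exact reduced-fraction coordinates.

T1 shear: y ← y − 1/2·x: (-2, -1) → (-2, 0); (4, 5) → (4, 3); (-3, -1) → (-3, 1/2); (-2, 1) → (-2, 2); (4, 4) → (4, 2)
T2 translate by (-2, -3): (-2, 0) → (-4, -3); (4, 3) → (2, 0); (-3, 1/2) → (-5, -5/2); (-2, 2) → (-4, -1); (4, 2) → (2, -1)
T3 rotate counter-clockwise with cos θ = -4/5, sin θ = 3/5: (-4, -3) → (5, 0); (2, 0) → (-8/5, 6/5); (-5, -5/2) → (11/2, -1); (-4, -1) → (19/5, -8/5); (2, -1) → (-1, 2)
T4 rotate counter-clockwise with cos θ = -3/5, sin θ = 4/5: (5, 0) → (-3, 4); (-8/5, 6/5) → (0, -2); (11/2, -1) → (-5/2, 5); (19/5, -8/5) → (-1, 4); (-1, 2) → (-1, -2)
T5 scale by (3/2, 1/2): (-3, 4) → (-9/2, 2); (0, -2) → (0, -1); (-5/2, 5) → (-15/4, 5/2); (-1, 4) → (-3/2, 2); (-1, -2) → (-3/2, -1)

image vertices: (-9/2, 2), (0, -1), (-15/4, 5/2), (-3/2, 2), (-3/2, -1)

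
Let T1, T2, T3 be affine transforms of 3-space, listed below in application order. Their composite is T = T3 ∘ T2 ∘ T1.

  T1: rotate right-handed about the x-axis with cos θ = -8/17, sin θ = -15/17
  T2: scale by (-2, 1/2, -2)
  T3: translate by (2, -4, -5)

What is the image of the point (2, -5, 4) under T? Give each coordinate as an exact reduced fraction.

T(p) = (-2, -18/17, -171/17)

T1 rotate right-handed about the x-axis with cos θ = -8/17, sin θ = -15/17: (2, -5, 4) → (2, 100/17, 43/17)
T2 scale by (-2, 1/2, -2): (2, 100/17, 43/17) → (-4, 50/17, -86/17)
T3 translate by (2, -4, -5): (-4, 50/17, -86/17) → (-2, -18/17, -171/17)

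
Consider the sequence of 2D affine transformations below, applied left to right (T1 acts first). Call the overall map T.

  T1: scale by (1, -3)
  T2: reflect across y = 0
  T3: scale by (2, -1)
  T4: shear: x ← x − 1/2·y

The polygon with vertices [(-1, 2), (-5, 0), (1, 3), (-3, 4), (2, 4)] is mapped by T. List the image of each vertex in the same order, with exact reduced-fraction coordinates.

T1 scale by (1, -3): (-1, 2) → (-1, -6); (-5, 0) → (-5, 0); (1, 3) → (1, -9); (-3, 4) → (-3, -12); (2, 4) → (2, -12)
T2 reflect across y = 0: (-1, -6) → (-1, 6); (-5, 0) → (-5, 0); (1, -9) → (1, 9); (-3, -12) → (-3, 12); (2, -12) → (2, 12)
T3 scale by (2, -1): (-1, 6) → (-2, -6); (-5, 0) → (-10, 0); (1, 9) → (2, -9); (-3, 12) → (-6, -12); (2, 12) → (4, -12)
T4 shear: x ← x − 1/2·y: (-2, -6) → (1, -6); (-10, 0) → (-10, 0); (2, -9) → (13/2, -9); (-6, -12) → (0, -12); (4, -12) → (10, -12)

image vertices: (1, -6), (-10, 0), (13/2, -9), (0, -12), (10, -12)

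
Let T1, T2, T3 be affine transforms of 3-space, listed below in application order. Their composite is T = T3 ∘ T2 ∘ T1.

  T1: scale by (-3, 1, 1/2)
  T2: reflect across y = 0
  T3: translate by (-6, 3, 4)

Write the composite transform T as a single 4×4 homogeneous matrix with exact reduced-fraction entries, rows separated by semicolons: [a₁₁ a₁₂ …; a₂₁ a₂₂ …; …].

T = [-3 0 0 -6; 0 -1 0 3; 0 0 1/2 4; 0 0 0 1]

T1 = [-3 0 0 0; 0 1 0 0; 0 0 1/2 0; 0 0 0 1]
T2·T1 = [-3 0 0 0; 0 -1 0 0; 0 0 1/2 0; 0 0 0 1]
T3·…·T1 = [-3 0 0 -6; 0 -1 0 3; 0 0 1/2 4; 0 0 0 1]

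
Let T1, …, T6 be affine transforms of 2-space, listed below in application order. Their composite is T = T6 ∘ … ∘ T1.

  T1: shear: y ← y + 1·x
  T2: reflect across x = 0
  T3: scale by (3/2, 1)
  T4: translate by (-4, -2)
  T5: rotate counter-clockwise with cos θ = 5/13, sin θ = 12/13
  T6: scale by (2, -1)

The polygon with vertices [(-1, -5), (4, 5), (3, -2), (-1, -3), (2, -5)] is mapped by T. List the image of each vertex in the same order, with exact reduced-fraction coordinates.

image vertices: (167/13, 70/13), (-268/13, 85/13), (-61/13, 107/13), (119/13, 60/13), (50/13, 109/13)

T1 shear: y ← y + 1·x: (-1, -5) → (-1, -6); (4, 5) → (4, 9); (3, -2) → (3, 1); (-1, -3) → (-1, -4); (2, -5) → (2, -3)
T2 reflect across x = 0: (-1, -6) → (1, -6); (4, 9) → (-4, 9); (3, 1) → (-3, 1); (-1, -4) → (1, -4); (2, -3) → (-2, -3)
T3 scale by (3/2, 1): (1, -6) → (3/2, -6); (-4, 9) → (-6, 9); (-3, 1) → (-9/2, 1); (1, -4) → (3/2, -4); (-2, -3) → (-3, -3)
T4 translate by (-4, -2): (3/2, -6) → (-5/2, -8); (-6, 9) → (-10, 7); (-9/2, 1) → (-17/2, -1); (3/2, -4) → (-5/2, -6); (-3, -3) → (-7, -5)
T5 rotate counter-clockwise with cos θ = 5/13, sin θ = 12/13: (-5/2, -8) → (167/26, -70/13); (-10, 7) → (-134/13, -85/13); (-17/2, -1) → (-61/26, -107/13); (-5/2, -6) → (119/26, -60/13); (-7, -5) → (25/13, -109/13)
T6 scale by (2, -1): (167/26, -70/13) → (167/13, 70/13); (-134/13, -85/13) → (-268/13, 85/13); (-61/26, -107/13) → (-61/13, 107/13); (119/26, -60/13) → (119/13, 60/13); (25/13, -109/13) → (50/13, 109/13)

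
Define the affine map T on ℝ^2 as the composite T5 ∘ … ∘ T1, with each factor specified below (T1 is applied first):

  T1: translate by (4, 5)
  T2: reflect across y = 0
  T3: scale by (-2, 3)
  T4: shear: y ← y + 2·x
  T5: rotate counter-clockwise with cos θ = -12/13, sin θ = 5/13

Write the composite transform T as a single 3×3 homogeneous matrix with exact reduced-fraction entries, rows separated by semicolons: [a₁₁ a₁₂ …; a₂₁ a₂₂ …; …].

T = [44/13 15/13 251/13; 38/13 36/13 332/13; 0 0 1]

T1 = [1 0 4; 0 1 5; 0 0 1]
T2·T1 = [1 0 4; 0 -1 -5; 0 0 1]
T3·…·T1 = [-2 0 -8; 0 -3 -15; 0 0 1]
T4·…·T1 = [-2 0 -8; -4 -3 -31; 0 0 1]
T5·…·T1 = [44/13 15/13 251/13; 38/13 36/13 332/13; 0 0 1]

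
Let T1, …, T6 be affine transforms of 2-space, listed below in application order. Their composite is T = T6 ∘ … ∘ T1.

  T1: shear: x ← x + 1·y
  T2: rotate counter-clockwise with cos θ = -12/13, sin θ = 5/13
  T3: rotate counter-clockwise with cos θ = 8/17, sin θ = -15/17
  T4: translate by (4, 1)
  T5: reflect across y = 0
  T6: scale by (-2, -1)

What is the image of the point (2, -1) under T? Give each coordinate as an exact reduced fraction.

T1 shear: x ← x + 1·y: (2, -1) → (1, -1)
T2 rotate counter-clockwise with cos θ = -12/13, sin θ = 5/13: (1, -1) → (-7/13, 17/13)
T3 rotate counter-clockwise with cos θ = 8/17, sin θ = -15/17: (-7/13, 17/13) → (199/221, 241/221)
T4 translate by (4, 1): (199/221, 241/221) → (1083/221, 462/221)
T5 reflect across y = 0: (1083/221, 462/221) → (1083/221, -462/221)
T6 scale by (-2, -1): (1083/221, -462/221) → (-2166/221, 462/221)

T(p) = (-2166/221, 462/221)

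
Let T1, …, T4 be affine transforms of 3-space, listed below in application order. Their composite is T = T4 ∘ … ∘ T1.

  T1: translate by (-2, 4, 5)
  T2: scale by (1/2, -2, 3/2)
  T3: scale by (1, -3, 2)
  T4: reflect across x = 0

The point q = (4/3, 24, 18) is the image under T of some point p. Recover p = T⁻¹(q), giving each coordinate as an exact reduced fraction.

p = (-2/3, 0, 1)

T1 = [1 0 0 -2; 0 1 0 4; 0 0 1 5; 0 0 0 1]
T2·T1 = [1/2 0 0 -1; 0 -2 0 -8; 0 0 3/2 15/2; 0 0 0 1]
T3·…·T1 = [1/2 0 0 -1; 0 6 0 24; 0 0 3 15; 0 0 0 1]
T4·…·T1 = [-1/2 0 0 1; 0 6 0 24; 0 0 3 15; 0 0 0 1]
det M = -9; M⁻¹ = [-2 0 0 2; 0 1/6 0 -4; 0 0 1/3 -5; 0 0 0 1]
M⁻¹ · (4/3, 24, 18)ᵀ = (-2/3, 0, 1)ᵀ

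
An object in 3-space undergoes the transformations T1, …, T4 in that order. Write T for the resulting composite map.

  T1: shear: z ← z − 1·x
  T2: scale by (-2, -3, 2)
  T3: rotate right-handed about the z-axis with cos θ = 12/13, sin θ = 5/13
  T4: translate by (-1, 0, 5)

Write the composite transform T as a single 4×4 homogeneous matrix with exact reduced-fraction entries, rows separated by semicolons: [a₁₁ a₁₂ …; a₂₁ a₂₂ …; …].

T = [-24/13 15/13 0 -1; -10/13 -36/13 0 0; -2 0 2 5; 0 0 0 1]

T1 = [1 0 0 0; 0 1 0 0; -1 0 1 0; 0 0 0 1]
T2·T1 = [-2 0 0 0; 0 -3 0 0; -2 0 2 0; 0 0 0 1]
T3·…·T1 = [-24/13 15/13 0 0; -10/13 -36/13 0 0; -2 0 2 0; 0 0 0 1]
T4·…·T1 = [-24/13 15/13 0 -1; -10/13 -36/13 0 0; -2 0 2 5; 0 0 0 1]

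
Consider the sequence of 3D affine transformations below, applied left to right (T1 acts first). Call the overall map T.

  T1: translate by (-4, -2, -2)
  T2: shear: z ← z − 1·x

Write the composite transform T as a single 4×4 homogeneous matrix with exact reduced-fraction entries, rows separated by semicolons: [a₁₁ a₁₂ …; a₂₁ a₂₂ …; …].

T1 = [1 0 0 -4; 0 1 0 -2; 0 0 1 -2; 0 0 0 1]
T2·T1 = [1 0 0 -4; 0 1 0 -2; -1 0 1 2; 0 0 0 1]

T = [1 0 0 -4; 0 1 0 -2; -1 0 1 2; 0 0 0 1]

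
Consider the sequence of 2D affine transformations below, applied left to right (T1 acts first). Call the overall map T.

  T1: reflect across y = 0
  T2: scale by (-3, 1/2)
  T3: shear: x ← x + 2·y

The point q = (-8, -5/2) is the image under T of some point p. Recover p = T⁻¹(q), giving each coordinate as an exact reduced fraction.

T1 = [1 0 0; 0 -1 0; 0 0 1]
T2·T1 = [-3 0 0; 0 -1/2 0; 0 0 1]
T3·…·T1 = [-3 -1 0; 0 -1/2 0; 0 0 1]
det M = 3/2; M⁻¹ = [-1/3 2/3 0; 0 -2 0; 0 0 1]
M⁻¹ · (-8, -5/2)ᵀ = (1, 5)ᵀ

p = (1, 5)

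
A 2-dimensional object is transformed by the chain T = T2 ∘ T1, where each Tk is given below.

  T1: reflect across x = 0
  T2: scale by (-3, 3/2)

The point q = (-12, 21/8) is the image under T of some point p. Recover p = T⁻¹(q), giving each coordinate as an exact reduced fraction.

T1 = [-1 0 0; 0 1 0; 0 0 1]
T2·T1 = [3 0 0; 0 3/2 0; 0 0 1]
det M = 9/2; M⁻¹ = [1/3 0 0; 0 2/3 0; 0 0 1]
M⁻¹ · (-12, 21/8)ᵀ = (-4, 7/4)ᵀ

p = (-4, 7/4)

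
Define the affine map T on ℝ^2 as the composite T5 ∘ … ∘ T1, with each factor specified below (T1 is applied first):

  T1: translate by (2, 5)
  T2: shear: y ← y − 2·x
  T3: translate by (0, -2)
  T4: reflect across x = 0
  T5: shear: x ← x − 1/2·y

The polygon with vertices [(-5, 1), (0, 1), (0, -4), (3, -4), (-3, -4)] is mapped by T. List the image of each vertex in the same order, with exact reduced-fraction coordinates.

image vertices: (-2, 10), (-2, 0), (1/2, -5), (1/2, -11), (1/2, 1)

T1 translate by (2, 5): (-5, 1) → (-3, 6); (0, 1) → (2, 6); (0, -4) → (2, 1); (3, -4) → (5, 1); (-3, -4) → (-1, 1)
T2 shear: y ← y − 2·x: (-3, 6) → (-3, 12); (2, 6) → (2, 2); (2, 1) → (2, -3); (5, 1) → (5, -9); (-1, 1) → (-1, 3)
T3 translate by (0, -2): (-3, 12) → (-3, 10); (2, 2) → (2, 0); (2, -3) → (2, -5); (5, -9) → (5, -11); (-1, 3) → (-1, 1)
T4 reflect across x = 0: (-3, 10) → (3, 10); (2, 0) → (-2, 0); (2, -5) → (-2, -5); (5, -11) → (-5, -11); (-1, 1) → (1, 1)
T5 shear: x ← x − 1/2·y: (3, 10) → (-2, 10); (-2, 0) → (-2, 0); (-2, -5) → (1/2, -5); (-5, -11) → (1/2, -11); (1, 1) → (1/2, 1)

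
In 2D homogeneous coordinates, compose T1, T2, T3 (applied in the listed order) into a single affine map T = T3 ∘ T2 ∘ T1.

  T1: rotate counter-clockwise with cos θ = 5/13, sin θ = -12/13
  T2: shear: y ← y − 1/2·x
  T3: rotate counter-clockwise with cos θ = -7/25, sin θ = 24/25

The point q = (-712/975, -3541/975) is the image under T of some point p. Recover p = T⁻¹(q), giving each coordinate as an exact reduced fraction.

p = (-4/3, -3)

T1 = [5/13 12/13 0; -12/13 5/13 0; 0 0 1]
T2·T1 = [5/13 12/13 0; -29/26 -1/13 0; 0 0 1]
T3·…·T1 = [313/325 -12/65 0; 443/650 59/65 0; 0 0 1]
det M = 1; M⁻¹ = [59/65 12/65 0; -443/650 313/325 0; 0 0 1]
M⁻¹ · (-712/975, -3541/975)ᵀ = (-4/3, -3)ᵀ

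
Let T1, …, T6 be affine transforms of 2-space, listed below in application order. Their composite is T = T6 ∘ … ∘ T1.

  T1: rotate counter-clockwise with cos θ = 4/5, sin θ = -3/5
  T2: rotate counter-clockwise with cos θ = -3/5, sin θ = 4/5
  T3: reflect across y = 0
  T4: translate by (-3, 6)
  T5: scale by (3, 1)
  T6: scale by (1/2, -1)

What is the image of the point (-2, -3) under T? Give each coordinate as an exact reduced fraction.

T(p) = (0, -8)

T1 rotate counter-clockwise with cos θ = 4/5, sin θ = -3/5: (-2, -3) → (-17/5, -6/5)
T2 rotate counter-clockwise with cos θ = -3/5, sin θ = 4/5: (-17/5, -6/5) → (3, -2)
T3 reflect across y = 0: (3, -2) → (3, 2)
T4 translate by (-3, 6): (3, 2) → (0, 8)
T5 scale by (3, 1): (0, 8) → (0, 8)
T6 scale by (1/2, -1): (0, 8) → (0, -8)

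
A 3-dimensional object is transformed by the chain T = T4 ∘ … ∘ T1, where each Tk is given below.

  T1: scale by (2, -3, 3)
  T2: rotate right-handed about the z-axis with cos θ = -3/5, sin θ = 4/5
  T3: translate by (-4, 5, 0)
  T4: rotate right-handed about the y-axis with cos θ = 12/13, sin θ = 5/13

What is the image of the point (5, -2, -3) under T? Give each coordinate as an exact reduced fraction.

T1 scale by (2, -3, 3): (5, -2, -3) → (10, 6, -9)
T2 rotate right-handed about the z-axis with cos θ = -3/5, sin θ = 4/5: (10, 6, -9) → (-54/5, 22/5, -9)
T3 translate by (-4, 5, 0): (-54/5, 22/5, -9) → (-74/5, 47/5, -9)
T4 rotate right-handed about the y-axis with cos θ = 12/13, sin θ = 5/13: (-74/5, 47/5, -9) → (-1113/65, 47/5, -34/13)

T(p) = (-1113/65, 47/5, -34/13)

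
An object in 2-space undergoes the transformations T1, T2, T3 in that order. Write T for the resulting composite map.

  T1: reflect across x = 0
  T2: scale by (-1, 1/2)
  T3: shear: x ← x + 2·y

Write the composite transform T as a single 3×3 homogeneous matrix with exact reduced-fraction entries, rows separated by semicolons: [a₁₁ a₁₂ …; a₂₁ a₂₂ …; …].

T1 = [-1 0 0; 0 1 0; 0 0 1]
T2·T1 = [1 0 0; 0 1/2 0; 0 0 1]
T3·…·T1 = [1 1 0; 0 1/2 0; 0 0 1]

T = [1 1 0; 0 1/2 0; 0 0 1]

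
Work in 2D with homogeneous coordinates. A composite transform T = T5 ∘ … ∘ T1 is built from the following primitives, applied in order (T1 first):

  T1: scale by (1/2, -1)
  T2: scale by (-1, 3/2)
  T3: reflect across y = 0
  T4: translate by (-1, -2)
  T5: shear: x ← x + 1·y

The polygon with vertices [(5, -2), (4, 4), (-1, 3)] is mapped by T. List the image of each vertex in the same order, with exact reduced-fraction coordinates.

T1 scale by (1/2, -1): (5, -2) → (5/2, 2); (4, 4) → (2, -4); (-1, 3) → (-1/2, -3)
T2 scale by (-1, 3/2): (5/2, 2) → (-5/2, 3); (2, -4) → (-2, -6); (-1/2, -3) → (1/2, -9/2)
T3 reflect across y = 0: (-5/2, 3) → (-5/2, -3); (-2, -6) → (-2, 6); (1/2, -9/2) → (1/2, 9/2)
T4 translate by (-1, -2): (-5/2, -3) → (-7/2, -5); (-2, 6) → (-3, 4); (1/2, 9/2) → (-1/2, 5/2)
T5 shear: x ← x + 1·y: (-7/2, -5) → (-17/2, -5); (-3, 4) → (1, 4); (-1/2, 5/2) → (2, 5/2)

image vertices: (-17/2, -5), (1, 4), (2, 5/2)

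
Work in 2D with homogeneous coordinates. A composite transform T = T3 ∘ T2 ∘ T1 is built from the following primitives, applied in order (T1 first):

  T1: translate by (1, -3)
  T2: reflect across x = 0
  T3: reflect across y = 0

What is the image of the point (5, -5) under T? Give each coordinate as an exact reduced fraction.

T1 translate by (1, -3): (5, -5) → (6, -8)
T2 reflect across x = 0: (6, -8) → (-6, -8)
T3 reflect across y = 0: (-6, -8) → (-6, 8)

T(p) = (-6, 8)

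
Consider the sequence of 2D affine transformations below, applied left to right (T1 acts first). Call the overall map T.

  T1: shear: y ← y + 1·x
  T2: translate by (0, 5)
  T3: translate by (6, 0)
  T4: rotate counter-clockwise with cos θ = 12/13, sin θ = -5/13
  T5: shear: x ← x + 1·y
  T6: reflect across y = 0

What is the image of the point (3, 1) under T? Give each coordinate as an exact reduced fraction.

T1 shear: y ← y + 1·x: (3, 1) → (3, 4)
T2 translate by (0, 5): (3, 4) → (3, 9)
T3 translate by (6, 0): (3, 9) → (9, 9)
T4 rotate counter-clockwise with cos θ = 12/13, sin θ = -5/13: (9, 9) → (153/13, 63/13)
T5 shear: x ← x + 1·y: (153/13, 63/13) → (216/13, 63/13)
T6 reflect across y = 0: (216/13, 63/13) → (216/13, -63/13)

T(p) = (216/13, -63/13)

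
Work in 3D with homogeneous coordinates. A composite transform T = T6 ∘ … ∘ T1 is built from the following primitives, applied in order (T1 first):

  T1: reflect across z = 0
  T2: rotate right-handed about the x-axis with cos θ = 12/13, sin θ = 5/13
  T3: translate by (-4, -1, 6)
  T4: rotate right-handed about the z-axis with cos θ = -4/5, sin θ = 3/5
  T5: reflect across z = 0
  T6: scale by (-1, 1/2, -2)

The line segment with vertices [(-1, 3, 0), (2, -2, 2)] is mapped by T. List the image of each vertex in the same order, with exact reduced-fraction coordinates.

T1 reflect across z = 0: (-1, 3, 0) → (-1, 3, 0); (2, -2, 2) → (2, -2, -2)
T2 rotate right-handed about the x-axis with cos θ = 12/13, sin θ = 5/13: (-1, 3, 0) → (-1, 36/13, 15/13); (2, -2, -2) → (2, -14/13, -34/13)
T3 translate by (-4, -1, 6): (-1, 36/13, 15/13) → (-5, 23/13, 93/13); (2, -14/13, -34/13) → (-2, -27/13, 44/13)
T4 rotate right-handed about the z-axis with cos θ = -4/5, sin θ = 3/5: (-5, 23/13, 93/13) → (191/65, -287/65, 93/13); (-2, -27/13, 44/13) → (37/13, 6/13, 44/13)
T5 reflect across z = 0: (191/65, -287/65, 93/13) → (191/65, -287/65, -93/13); (37/13, 6/13, 44/13) → (37/13, 6/13, -44/13)
T6 scale by (-1, 1/2, -2): (191/65, -287/65, -93/13) → (-191/65, -287/130, 186/13); (37/13, 6/13, -44/13) → (-37/13, 3/13, 88/13)

image vertices: (-191/65, -287/130, 186/13), (-37/13, 3/13, 88/13)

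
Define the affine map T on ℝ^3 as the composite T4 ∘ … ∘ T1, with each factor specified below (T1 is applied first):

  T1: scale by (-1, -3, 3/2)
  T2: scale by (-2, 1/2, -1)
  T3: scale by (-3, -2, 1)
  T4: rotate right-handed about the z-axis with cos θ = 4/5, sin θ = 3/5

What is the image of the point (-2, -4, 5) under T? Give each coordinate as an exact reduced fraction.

T(p) = (84/5, -12/5, -15/2)

T1 scale by (-1, -3, 3/2): (-2, -4, 5) → (2, 12, 15/2)
T2 scale by (-2, 1/2, -1): (2, 12, 15/2) → (-4, 6, -15/2)
T3 scale by (-3, -2, 1): (-4, 6, -15/2) → (12, -12, -15/2)
T4 rotate right-handed about the z-axis with cos θ = 4/5, sin θ = 3/5: (12, -12, -15/2) → (84/5, -12/5, -15/2)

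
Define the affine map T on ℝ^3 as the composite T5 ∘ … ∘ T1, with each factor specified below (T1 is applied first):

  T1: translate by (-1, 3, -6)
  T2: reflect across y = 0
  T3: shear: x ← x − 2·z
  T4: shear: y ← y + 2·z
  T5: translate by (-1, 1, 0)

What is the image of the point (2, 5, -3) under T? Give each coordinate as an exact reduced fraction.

T1 translate by (-1, 3, -6): (2, 5, -3) → (1, 8, -9)
T2 reflect across y = 0: (1, 8, -9) → (1, -8, -9)
T3 shear: x ← x − 2·z: (1, -8, -9) → (19, -8, -9)
T4 shear: y ← y + 2·z: (19, -8, -9) → (19, -26, -9)
T5 translate by (-1, 1, 0): (19, -26, -9) → (18, -25, -9)

T(p) = (18, -25, -9)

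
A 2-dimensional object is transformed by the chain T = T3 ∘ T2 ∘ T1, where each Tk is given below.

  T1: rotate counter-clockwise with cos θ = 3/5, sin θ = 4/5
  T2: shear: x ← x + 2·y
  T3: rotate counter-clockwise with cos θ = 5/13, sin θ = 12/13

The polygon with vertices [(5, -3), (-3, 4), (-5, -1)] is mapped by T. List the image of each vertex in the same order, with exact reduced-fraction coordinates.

image vertices: (113/65, 643/65), (-25/13, -60/13), (-9/65, -799/65)

T1 rotate counter-clockwise with cos θ = 3/5, sin θ = 4/5: (5, -3) → (27/5, 11/5); (-3, 4) → (-5, 0); (-5, -1) → (-11/5, -23/5)
T2 shear: x ← x + 2·y: (27/5, 11/5) → (49/5, 11/5); (-5, 0) → (-5, 0); (-11/5, -23/5) → (-57/5, -23/5)
T3 rotate counter-clockwise with cos θ = 5/13, sin θ = 12/13: (49/5, 11/5) → (113/65, 643/65); (-5, 0) → (-25/13, -60/13); (-57/5, -23/5) → (-9/65, -799/65)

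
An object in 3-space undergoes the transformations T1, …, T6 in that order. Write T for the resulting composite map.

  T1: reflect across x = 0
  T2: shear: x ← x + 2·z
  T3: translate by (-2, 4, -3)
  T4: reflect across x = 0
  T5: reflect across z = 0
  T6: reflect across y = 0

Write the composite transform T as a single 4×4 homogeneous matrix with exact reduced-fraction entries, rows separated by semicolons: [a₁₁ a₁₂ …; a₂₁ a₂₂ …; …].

T = [1 0 -2 2; 0 -1 0 -4; 0 0 -1 3; 0 0 0 1]

T1 = [-1 0 0 0; 0 1 0 0; 0 0 1 0; 0 0 0 1]
T2·T1 = [-1 0 2 0; 0 1 0 0; 0 0 1 0; 0 0 0 1]
T3·…·T1 = [-1 0 2 -2; 0 1 0 4; 0 0 1 -3; 0 0 0 1]
T4·…·T1 = [1 0 -2 2; 0 1 0 4; 0 0 1 -3; 0 0 0 1]
T5·…·T1 = [1 0 -2 2; 0 1 0 4; 0 0 -1 3; 0 0 0 1]
T6·…·T1 = [1 0 -2 2; 0 -1 0 -4; 0 0 -1 3; 0 0 0 1]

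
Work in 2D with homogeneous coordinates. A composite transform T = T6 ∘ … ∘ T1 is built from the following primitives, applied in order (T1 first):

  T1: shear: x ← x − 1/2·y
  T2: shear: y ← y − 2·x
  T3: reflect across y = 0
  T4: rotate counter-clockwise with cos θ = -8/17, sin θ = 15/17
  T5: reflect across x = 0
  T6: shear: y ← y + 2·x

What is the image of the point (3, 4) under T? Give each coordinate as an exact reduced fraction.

T1 shear: x ← x − 1/2·y: (3, 4) → (1, 4)
T2 shear: y ← y − 2·x: (1, 4) → (1, 2)
T3 reflect across y = 0: (1, 2) → (1, -2)
T4 rotate counter-clockwise with cos θ = -8/17, sin θ = 15/17: (1, -2) → (22/17, 31/17)
T5 reflect across x = 0: (22/17, 31/17) → (-22/17, 31/17)
T6 shear: y ← y + 2·x: (-22/17, 31/17) → (-22/17, -13/17)

T(p) = (-22/17, -13/17)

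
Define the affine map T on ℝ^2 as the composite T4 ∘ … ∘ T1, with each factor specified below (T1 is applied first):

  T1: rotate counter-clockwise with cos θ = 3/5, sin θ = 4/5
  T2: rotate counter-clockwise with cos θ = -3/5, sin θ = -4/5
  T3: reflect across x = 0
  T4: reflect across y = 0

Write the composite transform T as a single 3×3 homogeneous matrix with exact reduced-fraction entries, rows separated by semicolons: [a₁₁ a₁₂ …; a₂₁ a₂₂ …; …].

T1 = [3/5 -4/5 0; 4/5 3/5 0; 0 0 1]
T2·T1 = [7/25 24/25 0; -24/25 7/25 0; 0 0 1]
T3·…·T1 = [-7/25 -24/25 0; -24/25 7/25 0; 0 0 1]
T4·…·T1 = [-7/25 -24/25 0; 24/25 -7/25 0; 0 0 1]

T = [-7/25 -24/25 0; 24/25 -7/25 0; 0 0 1]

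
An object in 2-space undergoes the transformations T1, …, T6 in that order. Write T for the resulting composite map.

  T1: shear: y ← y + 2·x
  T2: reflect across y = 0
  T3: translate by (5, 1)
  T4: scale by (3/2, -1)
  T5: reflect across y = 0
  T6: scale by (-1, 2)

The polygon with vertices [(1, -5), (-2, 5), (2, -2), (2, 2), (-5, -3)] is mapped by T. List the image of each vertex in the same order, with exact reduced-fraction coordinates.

T1 shear: y ← y + 2·x: (1, -5) → (1, -3); (-2, 5) → (-2, 1); (2, -2) → (2, 2); (2, 2) → (2, 6); (-5, -3) → (-5, -13)
T2 reflect across y = 0: (1, -3) → (1, 3); (-2, 1) → (-2, -1); (2, 2) → (2, -2); (2, 6) → (2, -6); (-5, -13) → (-5, 13)
T3 translate by (5, 1): (1, 3) → (6, 4); (-2, -1) → (3, 0); (2, -2) → (7, -1); (2, -6) → (7, -5); (-5, 13) → (0, 14)
T4 scale by (3/2, -1): (6, 4) → (9, -4); (3, 0) → (9/2, 0); (7, -1) → (21/2, 1); (7, -5) → (21/2, 5); (0, 14) → (0, -14)
T5 reflect across y = 0: (9, -4) → (9, 4); (9/2, 0) → (9/2, 0); (21/2, 1) → (21/2, -1); (21/2, 5) → (21/2, -5); (0, -14) → (0, 14)
T6 scale by (-1, 2): (9, 4) → (-9, 8); (9/2, 0) → (-9/2, 0); (21/2, -1) → (-21/2, -2); (21/2, -5) → (-21/2, -10); (0, 14) → (0, 28)

image vertices: (-9, 8), (-9/2, 0), (-21/2, -2), (-21/2, -10), (0, 28)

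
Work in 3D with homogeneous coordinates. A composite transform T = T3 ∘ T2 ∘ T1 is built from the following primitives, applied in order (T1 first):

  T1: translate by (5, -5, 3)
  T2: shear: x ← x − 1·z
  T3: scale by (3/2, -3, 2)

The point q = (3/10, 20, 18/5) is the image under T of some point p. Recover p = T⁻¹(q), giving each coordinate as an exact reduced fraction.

p = (-3, -5/3, -6/5)

T1 = [1 0 0 5; 0 1 0 -5; 0 0 1 3; 0 0 0 1]
T2·T1 = [1 0 -1 2; 0 1 0 -5; 0 0 1 3; 0 0 0 1]
T3·…·T1 = [3/2 0 -3/2 3; 0 -3 0 15; 0 0 2 6; 0 0 0 1]
det M = -9; M⁻¹ = [2/3 0 1/2 -5; 0 -1/3 0 5; 0 0 1/2 -3; 0 0 0 1]
M⁻¹ · (3/10, 20, 18/5)ᵀ = (-3, -5/3, -6/5)ᵀ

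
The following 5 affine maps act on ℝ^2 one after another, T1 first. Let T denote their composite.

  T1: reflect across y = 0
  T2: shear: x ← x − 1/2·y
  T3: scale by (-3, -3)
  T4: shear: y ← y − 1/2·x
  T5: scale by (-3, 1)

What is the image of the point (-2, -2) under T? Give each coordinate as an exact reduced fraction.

T(p) = (-27, -21/2)

T1 reflect across y = 0: (-2, -2) → (-2, 2)
T2 shear: x ← x − 1/2·y: (-2, 2) → (-3, 2)
T3 scale by (-3, -3): (-3, 2) → (9, -6)
T4 shear: y ← y − 1/2·x: (9, -6) → (9, -21/2)
T5 scale by (-3, 1): (9, -21/2) → (-27, -21/2)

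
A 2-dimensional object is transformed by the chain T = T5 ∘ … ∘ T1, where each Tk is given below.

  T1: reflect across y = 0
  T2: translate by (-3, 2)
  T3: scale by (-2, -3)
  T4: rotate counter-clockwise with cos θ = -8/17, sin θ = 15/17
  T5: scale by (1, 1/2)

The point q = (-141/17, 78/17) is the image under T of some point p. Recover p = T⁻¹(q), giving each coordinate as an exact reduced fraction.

T1 = [1 0 0; 0 -1 0; 0 0 1]
T2·T1 = [1 0 -3; 0 -1 2; 0 0 1]
T3·…·T1 = [-2 0 6; 0 3 -6; 0 0 1]
T4·…·T1 = [16/17 -45/17 42/17; -30/17 -24/17 138/17; 0 0 1]
T5·…·T1 = [16/17 -45/17 42/17; -15/17 -12/17 69/17; 0 0 1]
det M = -3; M⁻¹ = [4/17 -15/17 3; -5/17 -16/51 2; 0 0 1]
M⁻¹ · (-141/17, 78/17)ᵀ = (-3, 3)ᵀ

p = (-3, 3)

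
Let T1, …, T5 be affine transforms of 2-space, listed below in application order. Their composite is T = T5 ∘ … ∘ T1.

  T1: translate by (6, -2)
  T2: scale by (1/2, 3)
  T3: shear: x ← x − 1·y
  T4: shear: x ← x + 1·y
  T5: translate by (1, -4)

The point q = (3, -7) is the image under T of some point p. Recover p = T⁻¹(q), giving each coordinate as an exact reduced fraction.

T1 = [1 0 6; 0 1 -2; 0 0 1]
T2·T1 = [1/2 0 3; 0 3 -6; 0 0 1]
T3·…·T1 = [1/2 -3 9; 0 3 -6; 0 0 1]
T4·…·T1 = [1/2 0 3; 0 3 -6; 0 0 1]
T5·…·T1 = [1/2 0 4; 0 3 -10; 0 0 1]
det M = 3/2; M⁻¹ = [2 0 -8; 0 1/3 10/3; 0 0 1]
M⁻¹ · (3, -7)ᵀ = (-2, 1)ᵀ

p = (-2, 1)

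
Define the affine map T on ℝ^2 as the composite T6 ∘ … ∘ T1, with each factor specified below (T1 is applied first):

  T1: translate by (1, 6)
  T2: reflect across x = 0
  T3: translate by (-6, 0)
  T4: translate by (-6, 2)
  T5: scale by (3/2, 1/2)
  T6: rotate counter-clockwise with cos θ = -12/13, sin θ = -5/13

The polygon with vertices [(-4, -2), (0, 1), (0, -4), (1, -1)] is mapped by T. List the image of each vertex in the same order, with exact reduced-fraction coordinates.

image vertices: (177/13, 63/26), (513/26, 87/26), (244/13, 147/26), (539/26, 63/13)

T1 translate by (1, 6): (-4, -2) → (-3, 4); (0, 1) → (1, 7); (0, -4) → (1, 2); (1, -1) → (2, 5)
T2 reflect across x = 0: (-3, 4) → (3, 4); (1, 7) → (-1, 7); (1, 2) → (-1, 2); (2, 5) → (-2, 5)
T3 translate by (-6, 0): (3, 4) → (-3, 4); (-1, 7) → (-7, 7); (-1, 2) → (-7, 2); (-2, 5) → (-8, 5)
T4 translate by (-6, 2): (-3, 4) → (-9, 6); (-7, 7) → (-13, 9); (-7, 2) → (-13, 4); (-8, 5) → (-14, 7)
T5 scale by (3/2, 1/2): (-9, 6) → (-27/2, 3); (-13, 9) → (-39/2, 9/2); (-13, 4) → (-39/2, 2); (-14, 7) → (-21, 7/2)
T6 rotate counter-clockwise with cos θ = -12/13, sin θ = -5/13: (-27/2, 3) → (177/13, 63/26); (-39/2, 9/2) → (513/26, 87/26); (-39/2, 2) → (244/13, 147/26); (-21, 7/2) → (539/26, 63/13)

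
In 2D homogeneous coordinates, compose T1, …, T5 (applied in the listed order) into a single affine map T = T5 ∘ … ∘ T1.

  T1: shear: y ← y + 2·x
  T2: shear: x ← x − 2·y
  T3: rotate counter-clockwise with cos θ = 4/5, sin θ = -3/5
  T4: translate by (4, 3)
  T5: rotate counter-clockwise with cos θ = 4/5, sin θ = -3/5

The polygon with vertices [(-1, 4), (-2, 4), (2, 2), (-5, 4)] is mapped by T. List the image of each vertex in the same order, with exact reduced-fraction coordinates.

T1 shear: y ← y + 2·x: (-1, 4) → (-1, 2); (-2, 4) → (-2, 0); (2, 2) → (2, 6); (-5, 4) → (-5, -6)
T2 shear: x ← x − 2·y: (-1, 2) → (-5, 2); (-2, 0) → (-2, 0); (2, 6) → (-10, 6); (-5, -6) → (7, -6)
T3 rotate counter-clockwise with cos θ = 4/5, sin θ = -3/5: (-5, 2) → (-14/5, 23/5); (-2, 0) → (-8/5, 6/5); (-10, 6) → (-22/5, 54/5); (7, -6) → (2, -9)
T4 translate by (4, 3): (-14/5, 23/5) → (6/5, 38/5); (-8/5, 6/5) → (12/5, 21/5); (-22/5, 54/5) → (-2/5, 69/5); (2, -9) → (6, -6)
T5 rotate counter-clockwise with cos θ = 4/5, sin θ = -3/5: (6/5, 38/5) → (138/25, 134/25); (12/5, 21/5) → (111/25, 48/25); (-2/5, 69/5) → (199/25, 282/25); (6, -6) → (6/5, -42/5)

image vertices: (138/25, 134/25), (111/25, 48/25), (199/25, 282/25), (6/5, -42/5)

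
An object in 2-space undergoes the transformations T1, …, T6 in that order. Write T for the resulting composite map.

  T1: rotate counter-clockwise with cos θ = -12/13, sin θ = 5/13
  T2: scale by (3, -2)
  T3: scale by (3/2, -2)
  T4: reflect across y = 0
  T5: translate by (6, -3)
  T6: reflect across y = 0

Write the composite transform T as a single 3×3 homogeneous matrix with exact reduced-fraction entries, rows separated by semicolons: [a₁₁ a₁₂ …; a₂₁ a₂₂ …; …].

T1 = [-12/13 -5/13 0; 5/13 -12/13 0; 0 0 1]
T2·T1 = [-36/13 -15/13 0; -10/13 24/13 0; 0 0 1]
T3·…·T1 = [-54/13 -45/26 0; 20/13 -48/13 0; 0 0 1]
T4·…·T1 = [-54/13 -45/26 0; -20/13 48/13 0; 0 0 1]
T5·…·T1 = [-54/13 -45/26 6; -20/13 48/13 -3; 0 0 1]
T6·…·T1 = [-54/13 -45/26 6; 20/13 -48/13 3; 0 0 1]

T = [-54/13 -45/26 6; 20/13 -48/13 3; 0 0 1]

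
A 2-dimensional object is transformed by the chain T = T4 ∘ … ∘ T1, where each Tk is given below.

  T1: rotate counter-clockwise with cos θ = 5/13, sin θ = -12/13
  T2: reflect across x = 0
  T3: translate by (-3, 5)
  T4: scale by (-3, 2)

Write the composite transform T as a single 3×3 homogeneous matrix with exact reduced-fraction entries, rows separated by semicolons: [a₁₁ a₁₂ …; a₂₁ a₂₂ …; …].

T = [15/13 36/13 9; -24/13 10/13 10; 0 0 1]

T1 = [5/13 12/13 0; -12/13 5/13 0; 0 0 1]
T2·T1 = [-5/13 -12/13 0; -12/13 5/13 0; 0 0 1]
T3·…·T1 = [-5/13 -12/13 -3; -12/13 5/13 5; 0 0 1]
T4·…·T1 = [15/13 36/13 9; -24/13 10/13 10; 0 0 1]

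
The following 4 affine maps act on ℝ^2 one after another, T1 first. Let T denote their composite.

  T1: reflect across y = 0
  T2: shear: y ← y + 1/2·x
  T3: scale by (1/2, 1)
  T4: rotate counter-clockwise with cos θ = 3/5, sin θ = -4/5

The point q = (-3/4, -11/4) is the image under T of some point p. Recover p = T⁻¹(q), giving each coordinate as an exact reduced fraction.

T1 = [1 0 0; 0 -1 0; 0 0 1]
T2·T1 = [1 0 0; 1/2 -1 0; 0 0 1]
T3·…·T1 = [1/2 0 0; 1/2 -1 0; 0 0 1]
T4·…·T1 = [7/10 -4/5 0; -1/10 -3/5 0; 0 0 1]
det M = -1/2; M⁻¹ = [6/5 -8/5 0; -1/5 -7/5 0; 0 0 1]
M⁻¹ · (-3/4, -11/4)ᵀ = (7/2, 4)ᵀ

p = (7/2, 4)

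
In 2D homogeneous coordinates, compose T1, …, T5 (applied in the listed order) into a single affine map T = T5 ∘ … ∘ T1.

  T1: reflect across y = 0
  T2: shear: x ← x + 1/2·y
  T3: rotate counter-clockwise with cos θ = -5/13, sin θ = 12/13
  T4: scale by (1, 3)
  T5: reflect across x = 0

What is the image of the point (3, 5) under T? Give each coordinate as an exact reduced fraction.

T1 reflect across y = 0: (3, 5) → (3, -5)
T2 shear: x ← x + 1/2·y: (3, -5) → (1/2, -5)
T3 rotate counter-clockwise with cos θ = -5/13, sin θ = 12/13: (1/2, -5) → (115/26, 31/13)
T4 scale by (1, 3): (115/26, 31/13) → (115/26, 93/13)
T5 reflect across x = 0: (115/26, 93/13) → (-115/26, 93/13)

T(p) = (-115/26, 93/13)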